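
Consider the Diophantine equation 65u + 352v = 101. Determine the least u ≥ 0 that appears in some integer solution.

229

gcd(352, 65):
  352 = 5·65 + 27
  65 = 2·27 + 11
  27 = 2·11 + 5
  11 = 2·5 + 1
  5 = 5·1
so gcd(352, 65) = 1.
1 divides 101, so solutions exist.
Back-substitute for Bézout coefficients:
  1 = 11 - 2·5
  ... = 65·(65) + 352·(-12)
Scale by 101/1 = 101: (u₀, v₀) = (6565, -1212).
General solution: u = 6565 + 352t, v = -1212 - 65t for integer t.
u ≥ 0: smallest is 6565 mod 352 = 229 (at t = -18), with v = -42.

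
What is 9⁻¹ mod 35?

4

gcd(35, 9) = 1  (35 = 3·9 + 8, 9 = 1·8 + 1, 8 = 8·1).
Back-substituting, 9·(4) + 35·(-1) = 1.
So 9·4 ≡ 1 (mod 35), and 4 mod 35 = 4.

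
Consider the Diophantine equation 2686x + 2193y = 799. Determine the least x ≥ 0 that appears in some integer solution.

55

gcd(2686, 2193):
  2686 = 1·2193 + 493
  2193 = 4·493 + 221
  493 = 2·221 + 51
  221 = 4·51 + 17
  51 = 3·17
so gcd(2686, 2193) = 17.
17 divides 799, so solutions exist.
Back-substitute for Bézout coefficients:
  17 = 221 - 4·51
  ... = 2686·(-40) + 2193·(49)
Scale by 799/17 = 47: (x₀, y₀) = (-1880, 2303).
General solution: x = -1880 + 129t, y = 2303 - 158t for integer t.
x ≥ 0: smallest is -1880 mod 129 = 55 (at t = 15), with y = -67.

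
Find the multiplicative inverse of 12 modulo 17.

gcd(17, 12) = 1.
By Bézout, 12×(-7) + 17×(5) = 1.
So 12×-7 ≡ 1 (mod 17), and -7 mod 17 = 10.

10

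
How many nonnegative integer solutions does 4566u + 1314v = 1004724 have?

1

gcd(4566, 1314) = 6.
By Bézout, 4566·(-40) + 1314·(139) = 6.
One solution: (174, 160).
General: u = 174 + 219t, v = 160 - 761t.
u ≥ 0 ⇒ t ≥ 0; v ≥ 0 ⇒ t ≤ 0. So t ∈ [0, 0]: 1 solution.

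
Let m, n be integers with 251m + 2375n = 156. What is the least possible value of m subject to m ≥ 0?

gcd(2375, 251) = 1  (2375 = 9*251 + 116, 251 = 2*116 + 19, 116 = 6*19 + 2, 19 = 9*2 + 1, 2 = 2*1).
1 divides 156, so solutions exist.
Back-substituting, 251*(1126) + 2375*(-119) = 1.
Scale by 156/1 = 156: (m₀, n₀) = (175656, -18564).
General solution: m = 175656 + 2375t, n = -18564 - 251t for integer t.
m ≥ 0: smallest is 175656 mod 2375 = 2281 (at t = -73), with n = -241.

2281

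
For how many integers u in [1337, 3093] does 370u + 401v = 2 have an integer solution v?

4

gcd(401, 370):
  401 = 1·370 + 31
  370 = 11·31 + 29
  31 = 1·29 + 2
  29 = 14·2 + 1
  2 = 2·1
so gcd(401, 370) = 1.
Back-substitute for Bézout coefficients:
  1 = 29 - 14·2
  ... = 370·(194) + 401·(-179)
Scale by 2: particular solution (388, -358); reduce u mod 401: (388, -358).
General solution: u = 388 + 401t, v = -358 - 370t for integer t.
1337 ≤ 388 + 401t ≤ 3093 gives t ∈ [3, 6], which is 4 values.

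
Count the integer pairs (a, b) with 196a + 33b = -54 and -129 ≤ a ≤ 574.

gcd(196, 33):
  196 = 5*33 + 31
  33 = 1*31 + 2
  31 = 15*2 + 1
  2 = 2*1
so gcd(196, 33) = 1.
Back-substitute for Bézout coefficients:
  1 = 31 - 15*2
  ... = 196*(16) + 33*(-95)
Scale by -54: particular solution (-864, 5130); reduce a mod 33: (27, -162).
General solution: a = 27 + 33t, b = -162 - 196t for integer t.
-129 ≤ 27 + 33t ≤ 574 gives t ∈ [-4, 16], which is 21 values.

21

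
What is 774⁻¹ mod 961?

185

gcd(961, 774) = 1.
By Bézout, 774*(185) + 961*(-149) = 1.
So 774*185 ≡ 1 (mod 961), and 185 mod 961 = 185.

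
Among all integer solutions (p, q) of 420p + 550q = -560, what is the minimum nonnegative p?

17

gcd(550, 420) = 10.
10 divides -560, so solutions exist.
By Bézout, 420×(-17) + 550×(13) = 10.
Scale by -560/10 = -56: (p₀, q₀) = (952, -728).
General solution: p = 952 + 55t, q = -728 - 42t for integer t.
p ≥ 0: smallest is 952 mod 55 = 17 (at t = -17), with q = -14.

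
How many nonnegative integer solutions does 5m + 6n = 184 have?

gcd(6, 5) = 1  (6 = 1*5 + 1, 5 = 5*1).
Back-substituting, 5*(-1) + 6*(1) = 1.
Scale by 184: one solution is (-184, 184). Reduce m mod 6: (2, 29).
General: m = 2 + 6t, n = 29 - 5t.
m ≥ 0 ⇒ t ≥ 0; n ≥ 0 ⇒ t ≤ 5. So t ∈ [0, 5]: 6 solutions.

6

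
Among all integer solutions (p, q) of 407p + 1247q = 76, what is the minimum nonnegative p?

279

gcd(1247, 407):
  1247 = 3×407 + 26
  407 = 15×26 + 17
  26 = 1×17 + 9
  17 = 1×9 + 8
  9 = 1×8 + 1
  8 = 8×1
so gcd(1247, 407) = 1.
1 divides 76, so solutions exist.
Back-substitute for Bézout coefficients:
  1 = 9 - 1×8
  ... = 407×(-144) + 1247×(47)
Scale by 76/1 = 76: (p₀, q₀) = (-10944, 3572).
General solution: p = -10944 + 1247t, q = 3572 - 407t for integer t.
p ≥ 0: smallest is -10944 mod 1247 = 279 (at t = 9), with q = -91.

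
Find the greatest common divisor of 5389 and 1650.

1

gcd(5389, 1650):
  5389 = 3*1650 + 439
  1650 = 3*439 + 333
  439 = 1*333 + 106
  333 = 3*106 + 15
  106 = 7*15 + 1
  15 = 15*1
so gcd(5389, 1650) = 1.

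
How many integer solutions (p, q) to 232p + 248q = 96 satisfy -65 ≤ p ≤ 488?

gcd(248, 232):
  248 = 1×232 + 16
  232 = 14×16 + 8
  16 = 2×8
so gcd(248, 232) = 8.
Back-substitute for Bézout coefficients:
  8 = 232 - 14×16
  ... = 232×(15) + 248×(-14)
Scale by 12: particular solution (180, -168); reduce p mod 31: (25, -23).
General solution: p = 25 + 31t, q = -23 - 29t for integer t.
-65 ≤ 25 + 31t ≤ 488 gives t ∈ [-2, 14], which is 17 values.

17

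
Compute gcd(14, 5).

gcd(14, 5):
  14 = 2*5 + 4
  5 = 1*4 + 1
  4 = 4*1
so gcd(14, 5) = 1.

1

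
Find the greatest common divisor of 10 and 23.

1

gcd(23, 10) = 1  (23 = 2*10 + 3, 10 = 3*3 + 1, 3 = 3*1).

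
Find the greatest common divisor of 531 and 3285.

9

gcd(3285, 531):
  3285 = 6×531 + 99
  531 = 5×99 + 36
  99 = 2×36 + 27
  36 = 1×27 + 9
  27 = 3×9
so gcd(3285, 531) = 9.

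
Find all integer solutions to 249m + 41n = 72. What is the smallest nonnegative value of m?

24

gcd(249, 41):
  249 = 6*41 + 3
  41 = 13*3 + 2
  3 = 1*2 + 1
  2 = 2*1
so gcd(249, 41) = 1.
1 divides 72, so solutions exist.
Back-substitute for Bézout coefficients:
  1 = 3 - 1*2
  ... = 249*(14) + 41*(-85)
Scale by 72/1 = 72: (m₀, n₀) = (1008, -6120).
General solution: m = 1008 + 41t, n = -6120 - 249t for integer t.
m ≥ 0: smallest is 1008 mod 41 = 24 (at t = -24), with n = -144.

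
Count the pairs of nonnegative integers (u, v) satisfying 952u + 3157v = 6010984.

gcd(3157, 952) = 7.
By Bézout, 952·(-63) + 3157·(19) = 7.
One solution: (398, 1784).
General: u = 398 + 451t, v = 1784 - 136t.
u ≥ 0 ⇒ t ≥ 0; v ≥ 0 ⇒ t ≤ 13. So t ∈ [0, 13]: 14 solutions.

14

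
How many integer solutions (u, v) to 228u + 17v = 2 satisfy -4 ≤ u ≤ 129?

8

gcd(228, 17) = 1  (228 = 13·17 + 7, 17 = 2·7 + 3, 7 = 2·3 + 1, 3 = 3·1).
Back-substituting, 228·(5) + 17·(-67) = 1.
Scale by 2: particular solution (10, -134); reduce u mod 17: (10, -134).
General solution: u = 10 + 17t, v = -134 - 228t for integer t.
-4 ≤ 10 + 17t ≤ 129 gives t ∈ [0, 7], which is 8 values.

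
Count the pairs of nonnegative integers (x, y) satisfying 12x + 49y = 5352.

10

gcd(49, 12) = 1.
By Bézout, 12*(-4) + 49*(1) = 1.
One solution: (5, 108).
General: x = 5 + 49t, y = 108 - 12t.
x ≥ 0 ⇒ t ≥ 0; y ≥ 0 ⇒ t ≤ 9. So t ∈ [0, 9]: 10 solutions.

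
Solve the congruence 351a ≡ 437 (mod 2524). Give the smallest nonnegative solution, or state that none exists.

2403

gcd(2524, 351):
  2524 = 7·351 + 67
  351 = 5·67 + 16
  67 = 4·16 + 3
  16 = 5·3 + 1
  3 = 3·1
so gcd(2524, 351) = 1.
1 divides 437, so solutions exist.
Back-substitute for Bézout coefficients:
  1 = 16 - 5·3
  ... = 351·(791) + 2524·(-110)
So 351·(791) ≡ 1 (mod 2524); multiply by 437: a ≡ 345667 (mod 2524).
Smallest nonnegative: a = 345667 mod 2524 = 2403.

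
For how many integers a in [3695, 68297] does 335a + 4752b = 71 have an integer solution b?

gcd(4752, 335) = 1.
By Bézout, 335·(383) + 4752·(-27) = 1.
Particular solution: (3433, -242).
General solution: a = 3433 + 4752t, b = -242 - 335t for integer t.
3695 ≤ 3433 + 4752t ≤ 68297 gives t ∈ [1, 13], which is 13 values.

13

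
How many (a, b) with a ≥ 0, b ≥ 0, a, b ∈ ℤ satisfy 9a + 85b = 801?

gcd(85, 9) = 1  (85 = 9×9 + 4, 9 = 2×4 + 1, 4 = 4×1).
Back-substituting, 9×(19) + 85×(-2) = 1.
Scale by 801: one solution is (15219, -1602). Reduce a mod 85: (4, 9).
General: a = 4 + 85t, b = 9 - 9t.
a ≥ 0 ⇒ t ≥ 0; b ≥ 0 ⇒ t ≤ 1. So t ∈ [0, 1]: 2 solutions.

2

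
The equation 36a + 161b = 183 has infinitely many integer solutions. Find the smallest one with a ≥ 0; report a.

gcd(161, 36):
  161 = 4×36 + 17
  36 = 2×17 + 2
  17 = 8×2 + 1
  2 = 2×1
so gcd(161, 36) = 1.
1 divides 183, so solutions exist.
Back-substitute for Bézout coefficients:
  1 = 17 - 8×2
  ... = 36×(-76) + 161×(17)
Scale by 183/1 = 183: (a₀, b₀) = (-13908, 3111).
General solution: a = -13908 + 161t, b = 3111 - 36t for integer t.
a ≥ 0: smallest is -13908 mod 161 = 99 (at t = 87), with b = -21.

99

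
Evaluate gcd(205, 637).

1

gcd(637, 205) = 1  (637 = 3*205 + 22, 205 = 9*22 + 7, 22 = 3*7 + 1, 7 = 7*1).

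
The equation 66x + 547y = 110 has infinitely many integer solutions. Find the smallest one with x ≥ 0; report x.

184

gcd(547, 66) = 1  (547 = 8×66 + 19, 66 = 3×19 + 9, 19 = 2×9 + 1, 9 = 9×1).
1 divides 110, so solutions exist.
Back-substituting, 66×(-58) + 547×(7) = 1.
Scale by 110/1 = 110: (x₀, y₀) = (-6380, 770).
General solution: x = -6380 + 547t, y = 770 - 66t for integer t.
x ≥ 0: smallest is -6380 mod 547 = 184 (at t = 12), with y = -22.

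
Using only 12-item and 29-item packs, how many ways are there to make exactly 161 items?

Need nonnegative integers with 12j + 29k = 161.
gcd(12, 29) = 1, and 12·(-12) + 29·(5) = 1.
So (j₀, k₀) = (-1932, 805); general j = -1932 + 29t, k = 805 - 12t.
j ≥ 0 ⇒ t ≥ 67; k ≥ 0 ⇒ t ≤ 67. That's 1 value of t.

1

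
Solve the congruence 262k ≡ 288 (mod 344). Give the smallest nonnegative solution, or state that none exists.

72

gcd(344, 262) = 2.
2 divides 288, so solutions exist.
By Bézout, 262·(-21) + 344·(16) = 2.
So 262·(-21) ≡ 2 (mod 344); multiply by 144: k ≡ -3024 (mod 172).
Smallest nonnegative: k = -3024 mod 172 = 72.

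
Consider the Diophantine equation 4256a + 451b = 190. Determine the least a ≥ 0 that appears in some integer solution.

294

gcd(4256, 451):
  4256 = 9·451 + 197
  451 = 2·197 + 57
  197 = 3·57 + 26
  57 = 2·26 + 5
  26 = 5·5 + 1
  5 = 5·1
so gcd(4256, 451) = 1.
1 divides 190, so solutions exist.
Back-substitute for Bézout coefficients:
  1 = 26 - 5·5
  ... = 4256·(87) + 451·(-821)
Scale by 190/1 = 190: (a₀, b₀) = (16530, -155990).
General solution: a = 16530 + 451t, b = -155990 - 4256t for integer t.
a ≥ 0: smallest is 16530 mod 451 = 294 (at t = -36), with b = -2774.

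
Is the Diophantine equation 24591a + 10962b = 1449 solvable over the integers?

gcd(24591, 10962) = 21  (24591 = 2*10962 + 2667, 10962 = 4*2667 + 294, 2667 = 9*294 + 21, 294 = 14*21).
21 divides 1449, so integer solutions exist.

yes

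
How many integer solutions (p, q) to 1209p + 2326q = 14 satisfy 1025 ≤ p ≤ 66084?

gcd(2326, 1209):
  2326 = 1*1209 + 1117
  1209 = 1*1117 + 92
  1117 = 12*92 + 13
  92 = 7*13 + 1
  13 = 13*1
so gcd(2326, 1209) = 1.
Back-substitute for Bézout coefficients:
  1 = 92 - 7*13
  ... = 1209*(177) + 2326*(-92)
Scale by 14: particular solution (2478, -1288); reduce p mod 2326: (152, -79).
General solution: p = 152 + 2326t, q = -79 - 1209t for integer t.
1025 ≤ 152 + 2326t ≤ 66084 gives t ∈ [1, 28], which is 28 values.

28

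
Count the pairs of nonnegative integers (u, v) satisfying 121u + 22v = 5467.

23

gcd(121, 22):
  121 = 5·22 + 11
  22 = 2·11
so gcd(121, 22) = 11.
Back-substitute for Bézout coefficients:
  11 = 121 - 5·22
  ... = 121·(1) + 22·(-5)
Scale by 497: one solution is (497, -2485). Reduce u mod 2: (1, 243).
General: u = 1 + 2t, v = 243 - 11t.
u ≥ 0 ⇒ t ≥ 0; v ≥ 0 ⇒ t ≤ 22. So t ∈ [0, 22]: 23 solutions.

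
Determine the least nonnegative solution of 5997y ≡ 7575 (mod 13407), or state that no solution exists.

4278

gcd(13407, 5997):
  13407 = 2*5997 + 1413
  5997 = 4*1413 + 345
  1413 = 4*345 + 33
  345 = 10*33 + 15
  33 = 2*15 + 3
  15 = 5*3
so gcd(13407, 5997) = 3.
3 divides 7575, so solutions exist.
Back-substitute for Bézout coefficients:
  3 = 33 - 2*15
  ... = 5997*(-816) + 13407*(365)
So 5997*(-816) ≡ 3 (mod 13407); multiply by 2525: y ≡ -2060400 (mod 4469).
Smallest nonnegative: y = -2060400 mod 4469 = 4278.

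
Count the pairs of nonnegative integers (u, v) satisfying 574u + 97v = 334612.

gcd(574, 97) = 1.
By Bézout, 574·(12) + 97·(-71) = 1.
One solution: (29, 3278).
General: u = 29 + 97t, v = 3278 - 574t.
u ≥ 0 ⇒ t ≥ 0; v ≥ 0 ⇒ t ≤ 5. So t ∈ [0, 5]: 6 solutions.

6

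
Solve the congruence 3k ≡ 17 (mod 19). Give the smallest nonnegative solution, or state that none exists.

gcd(19, 3) = 1.
1 divides 17, so solutions exist.
By Bézout, 3*(-6) + 19*(1) = 1.
So 3*(-6) ≡ 1 (mod 19); multiply by 17: k ≡ -102 (mod 19).
Smallest nonnegative: k = -102 mod 19 = 12.

12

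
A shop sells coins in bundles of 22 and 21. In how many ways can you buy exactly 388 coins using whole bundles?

Need nonnegative integers with 22j + 21k = 388.
gcd(22, 21) = 1, and 22·(1) + 21·(-1) = 1.
So (j₀, k₀) = (388, -388); general j = 388 + 21t, k = -388 - 22t.
j ≥ 0 ⇒ t ≥ -18; k ≥ 0 ⇒ t ≤ -18. That's 1 value of t.

1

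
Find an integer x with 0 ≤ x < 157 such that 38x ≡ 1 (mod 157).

62

gcd(157, 38):
  157 = 4*38 + 5
  38 = 7*5 + 3
  5 = 1*3 + 2
  3 = 1*2 + 1
  2 = 2*1
so gcd(157, 38) = 1.
Back-substitute for Bézout coefficients:
  1 = 3 - 1*2
  ... = 38*(62) + 157*(-15)
So 38*62 ≡ 1 (mod 157), and 62 mod 157 = 62.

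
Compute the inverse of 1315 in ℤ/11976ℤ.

gcd(11976, 1315) = 1  (11976 = 9×1315 + 141, 1315 = 9×141 + 46, 141 = 3×46 + 3, 46 = 15×3 + 1, 3 = 3×1).
Back-substituting, 1315×(3907) + 11976×(-429) = 1.
So 1315×3907 ≡ 1 (mod 11976), and 3907 mod 11976 = 3907.

3907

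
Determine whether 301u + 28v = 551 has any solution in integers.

gcd(301, 28):
  301 = 10·28 + 21
  28 = 1·21 + 7
  21 = 3·7
so gcd(301, 28) = 7.
7 does not divide 551 (remainder 5), so no integer solutions.

no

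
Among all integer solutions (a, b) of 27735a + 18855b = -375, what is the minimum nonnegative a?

gcd(27735, 18855):
  27735 = 1*18855 + 8880
  18855 = 2*8880 + 1095
  8880 = 8*1095 + 120
  1095 = 9*120 + 15
  120 = 8*15
so gcd(27735, 18855) = 15.
15 divides -375, so solutions exist.
Back-substitute for Bézout coefficients:
  15 = 1095 - 9*120
  ... = 27735*(-155) + 18855*(228)
Scale by -375/15 = -25: (a₀, b₀) = (3875, -5700).
General solution: a = 3875 + 1257t, b = -5700 - 1849t for integer t.
a ≥ 0: smallest is 3875 mod 1257 = 104 (at t = -3), with b = -153.

104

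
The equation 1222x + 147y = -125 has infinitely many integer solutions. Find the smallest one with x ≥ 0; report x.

gcd(1222, 147):
  1222 = 8×147 + 46
  147 = 3×46 + 9
  46 = 5×9 + 1
  9 = 9×1
so gcd(1222, 147) = 1.
1 divides -125, so solutions exist.
Back-substitute for Bézout coefficients:
  1 = 46 - 5×9
  ... = 1222×(16) + 147×(-133)
Scale by -125/1 = -125: (x₀, y₀) = (-2000, 16625).
General solution: x = -2000 + 147t, y = 16625 - 1222t for integer t.
x ≥ 0: smallest is -2000 mod 147 = 58 (at t = 14), with y = -483.

58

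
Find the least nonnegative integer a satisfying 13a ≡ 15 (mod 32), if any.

gcd(32, 13) = 1.
1 divides 15, so solutions exist.
By Bézout, 13*(5) + 32*(-2) = 1.
So 13*(5) ≡ 1 (mod 32); multiply by 15: a ≡ 75 (mod 32).
Smallest nonnegative: a = 75 mod 32 = 11.

11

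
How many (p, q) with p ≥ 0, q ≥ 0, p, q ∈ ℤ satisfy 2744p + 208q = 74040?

gcd(2744, 208) = 8  (2744 = 13×208 + 40, 208 = 5×40 + 8, 40 = 5×8).
Back-substituting, 2744×(-5) + 208×(66) = 8.
Scale by 9255: one solution is (-46275, 610830). Reduce p mod 26: (5, 290).
General: p = 5 + 26t, q = 290 - 343t.
p ≥ 0 ⇒ t ≥ 0; q ≥ 0 ⇒ t ≤ 0. So t ∈ [0, 0]: 1 solution.

1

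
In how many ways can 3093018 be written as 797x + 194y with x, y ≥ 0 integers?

gcd(797, 194) = 1  (797 = 4·194 + 21, 194 = 9·21 + 5, 21 = 4·5 + 1, 5 = 5·1).
Back-substituting, 797·(37) + 194·(-152) = 1.
Scale by 3093018: one solution is (114441666, -470138736). Reduce x mod 194: (96, 15549).
General: x = 96 + 194t, y = 15549 - 797t.
x ≥ 0 ⇒ t ≥ 0; y ≥ 0 ⇒ t ≤ 19. So t ∈ [0, 19]: 20 solutions.

20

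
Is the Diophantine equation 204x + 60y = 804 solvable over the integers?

gcd(204, 60) = 12  (204 = 3*60 + 24, 60 = 2*24 + 12, 24 = 2*12).
12 divides 804, so integer solutions exist.

yes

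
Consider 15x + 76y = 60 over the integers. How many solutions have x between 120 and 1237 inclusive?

15

gcd(76, 15) = 1  (76 = 5·15 + 1, 15 = 15·1).
Back-substituting, 15·(-5) + 76·(1) = 1.
Scale by 60: particular solution (-300, 60); reduce x mod 76: (4, 0).
General solution: x = 4 + 76t, y = 0 - 15t for integer t.
120 ≤ 4 + 76t ≤ 1237 gives t ∈ [2, 16], which is 15 values.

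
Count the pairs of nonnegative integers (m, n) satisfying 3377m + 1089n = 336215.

gcd(3377, 1089) = 11  (3377 = 3*1089 + 110, 1089 = 9*110 + 99, 110 = 1*99 + 11, 99 = 9*11).
Back-substituting, 3377*(10) + 1089*(-31) = 11.
Scale by 30565: one solution is (305650, -947515). Reduce m mod 99: (37, 194).
General: m = 37 + 99t, n = 194 - 307t.
m ≥ 0 ⇒ t ≥ 0; n ≥ 0 ⇒ t ≤ 0. So t ∈ [0, 0]: 1 solution.

1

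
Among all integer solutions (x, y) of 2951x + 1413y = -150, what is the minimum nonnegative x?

564

gcd(2951, 1413) = 1.
1 divides -150, so solutions exist.
By Bézout, 2951×(260) + 1413×(-543) = 1.
Scale by -150/1 = -150: (x₀, y₀) = (-39000, 81450).
General solution: x = -39000 + 1413t, y = 81450 - 2951t for integer t.
x ≥ 0: smallest is -39000 mod 1413 = 564 (at t = 28), with y = -1178.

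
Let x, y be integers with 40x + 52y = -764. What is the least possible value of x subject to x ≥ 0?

gcd(52, 40) = 4.
4 divides -764, so solutions exist.
By Bézout, 40·(4) + 52·(-3) = 4.
Scale by -764/4 = -191: (x₀, y₀) = (-764, 573).
General solution: x = -764 + 13t, y = 573 - 10t for integer t.
x ≥ 0: smallest is -764 mod 13 = 3 (at t = 59), with y = -17.

3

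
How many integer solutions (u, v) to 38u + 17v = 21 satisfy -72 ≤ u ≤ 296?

gcd(38, 17) = 1  (38 = 2·17 + 4, 17 = 4·4 + 1, 4 = 4·1).
Back-substituting, 38·(-4) + 17·(9) = 1.
Scale by 21: particular solution (-84, 189); reduce u mod 17: (1, -1).
General solution: u = 1 + 17t, v = -1 - 38t for integer t.
-72 ≤ 1 + 17t ≤ 296 gives t ∈ [-4, 17], which is 22 values.

22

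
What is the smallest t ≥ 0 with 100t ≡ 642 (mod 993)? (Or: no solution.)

66

gcd(993, 100) = 1  (993 = 9×100 + 93, 100 = 1×93 + 7, 93 = 13×7 + 2, 7 = 3×2 + 1, 2 = 2×1).
1 divides 642, so solutions exist.
Back-substituting, 100×(427) + 993×(-43) = 1.
So 100×(427) ≡ 1 (mod 993); multiply by 642: t ≡ 274134 (mod 993).
Smallest nonnegative: t = 274134 mod 993 = 66.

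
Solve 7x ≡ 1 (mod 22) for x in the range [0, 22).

19

gcd(22, 7) = 1.
By Bézout, 7*(-3) + 22*(1) = 1.
So 7*-3 ≡ 1 (mod 22), and -3 mod 22 = 19.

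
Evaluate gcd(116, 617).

gcd(617, 116) = 1  (617 = 5·116 + 37, 116 = 3·37 + 5, 37 = 7·5 + 2, 5 = 2·2 + 1, 2 = 2·1).

1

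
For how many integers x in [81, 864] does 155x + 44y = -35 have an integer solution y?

gcd(155, 44):
  155 = 3×44 + 23
  44 = 1×23 + 21
  23 = 1×21 + 2
  21 = 10×2 + 1
  2 = 2×1
so gcd(155, 44) = 1.
Back-substitute for Bézout coefficients:
  1 = 21 - 10×2
  ... = 155×(-21) + 44×(74)
Scale by -35: particular solution (735, -2590); reduce x mod 44: (31, -110).
General solution: x = 31 + 44t, y = -110 - 155t for integer t.
81 ≤ 31 + 44t ≤ 864 gives t ∈ [2, 18], which is 17 values.

17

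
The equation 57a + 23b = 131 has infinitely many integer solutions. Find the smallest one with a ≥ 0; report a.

gcd(57, 23) = 1  (57 = 2*23 + 11, 23 = 2*11 + 1, 11 = 11*1).
1 divides 131, so solutions exist.
Back-substituting, 57*(-2) + 23*(5) = 1.
Scale by 131/1 = 131: (a₀, b₀) = (-262, 655).
General solution: a = -262 + 23t, b = 655 - 57t for integer t.
a ≥ 0: smallest is -262 mod 23 = 14 (at t = 12), with b = -29.

14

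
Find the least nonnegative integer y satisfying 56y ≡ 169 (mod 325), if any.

299

gcd(325, 56):
  325 = 5×56 + 45
  56 = 1×45 + 11
  45 = 4×11 + 1
  11 = 11×1
so gcd(325, 56) = 1.
1 divides 169, so solutions exist.
Back-substitute for Bézout coefficients:
  1 = 45 - 4×11
  ... = 56×(-29) + 325×(5)
So 56×(-29) ≡ 1 (mod 325); multiply by 169: y ≡ -4901 (mod 325).
Smallest nonnegative: y = -4901 mod 325 = 299.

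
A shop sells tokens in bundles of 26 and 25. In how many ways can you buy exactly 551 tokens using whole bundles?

1

Need nonnegative integers with 26j + 25k = 551.
gcd(26, 25) = 1, and 26·(1) + 25·(-1) = 1.
So (j₀, k₀) = (551, -551); general j = 551 + 25t, k = -551 - 26t.
j ≥ 0 ⇒ t ≥ -22; k ≥ 0 ⇒ t ≤ -22. That's 1 value of t.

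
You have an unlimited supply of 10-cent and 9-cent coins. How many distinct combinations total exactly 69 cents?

1

Need nonnegative integers with 10j + 9k = 69.
gcd(10, 9) = 1, and 10·(1) + 9·(-1) = 1.
So (j₀, k₀) = (69, -69); general j = 69 + 9t, k = -69 - 10t.
j ≥ 0 ⇒ t ≥ -7; k ≥ 0 ⇒ t ≤ -7. That's 1 value of t.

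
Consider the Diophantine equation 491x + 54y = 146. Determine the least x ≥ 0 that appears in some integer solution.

40

gcd(491, 54) = 1.
1 divides 146, so solutions exist.
By Bézout, 491×(11) + 54×(-100) = 1.
Scale by 146/1 = 146: (x₀, y₀) = (1606, -14600).
General solution: x = 1606 + 54t, y = -14600 - 491t for integer t.
x ≥ 0: smallest is 1606 mod 54 = 40 (at t = -29), with y = -361.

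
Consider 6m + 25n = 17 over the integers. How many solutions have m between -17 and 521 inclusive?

21

gcd(25, 6):
  25 = 4×6 + 1
  6 = 6×1
so gcd(25, 6) = 1.
Back-substitute for Bézout coefficients:
  1 = 25 - 4×6
  ... = 6×(-4) + 25×(1)
Scale by 17: particular solution (-68, 17); reduce m mod 25: (7, -1).
General solution: m = 7 + 25t, n = -1 - 6t for integer t.
-17 ≤ 7 + 25t ≤ 521 gives t ∈ [0, 20], which is 21 values.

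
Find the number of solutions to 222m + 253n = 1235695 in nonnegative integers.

gcd(253, 222) = 1  (253 = 1*222 + 31, 222 = 7*31 + 5, 31 = 6*5 + 1, 5 = 5*1).
Back-substituting, 222*(-49) + 253*(43) = 1.
Scale by 1235695: one solution is (-60549055, 53134885). Reduce m mod 253: (170, 4735).
General: m = 170 + 253t, n = 4735 - 222t.
m ≥ 0 ⇒ t ≥ 0; n ≥ 0 ⇒ t ≤ 21. So t ∈ [0, 21]: 22 solutions.

22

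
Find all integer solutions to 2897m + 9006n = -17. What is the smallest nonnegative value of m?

gcd(9006, 2897) = 1  (9006 = 3×2897 + 315, 2897 = 9×315 + 62, 315 = 5×62 + 5, 62 = 12×5 + 2, 5 = 2×2 + 1, 2 = 2×1).
1 divides -17, so solutions exist.
Back-substituting, 2897×(-3631) + 9006×(1168) = 1.
Scale by -17/1 = -17: (m₀, n₀) = (61727, -19856).
General solution: m = 61727 + 9006t, n = -19856 - 2897t for integer t.
m ≥ 0: smallest is 61727 mod 9006 = 7691 (at t = -6), with n = -2474.

7691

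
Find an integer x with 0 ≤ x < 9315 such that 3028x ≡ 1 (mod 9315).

1492

gcd(9315, 3028) = 1.
By Bézout, 3028×(1492) + 9315×(-485) = 1.
So 3028×1492 ≡ 1 (mod 9315), and 1492 mod 9315 = 1492.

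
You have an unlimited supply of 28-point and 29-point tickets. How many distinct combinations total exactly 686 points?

Need nonnegative integers with 28j + 29k = 686.
gcd(28, 29) = 1, and 28·(-1) + 29·(1) = 1.
So (j₀, k₀) = (-686, 686); general j = -686 + 29t, k = 686 - 28t.
j ≥ 0 ⇒ t ≥ 24; k ≥ 0 ⇒ t ≤ 24. That's 1 value of t.

1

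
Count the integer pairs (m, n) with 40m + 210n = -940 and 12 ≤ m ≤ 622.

29

gcd(210, 40) = 10  (210 = 5·40 + 10, 40 = 4·10).
Back-substituting, 40·(-5) + 210·(1) = 10.
Scale by -94: particular solution (470, -94); reduce m mod 21: (8, -6).
General solution: m = 8 + 21t, n = -6 - 4t for integer t.
12 ≤ 8 + 21t ≤ 622 gives t ∈ [1, 29], which is 29 values.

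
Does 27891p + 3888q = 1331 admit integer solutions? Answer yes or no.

no

gcd(27891, 3888) = 27  (27891 = 7*3888 + 675, 3888 = 5*675 + 513, 675 = 1*513 + 162, 513 = 3*162 + 27, 162 = 6*27).
27 does not divide 1331 (remainder 8), so no integer solutions.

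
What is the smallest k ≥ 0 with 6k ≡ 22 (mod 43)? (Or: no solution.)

18

gcd(43, 6) = 1.
1 divides 22, so solutions exist.
By Bézout, 6*(-7) + 43*(1) = 1.
So 6*(-7) ≡ 1 (mod 43); multiply by 22: k ≡ -154 (mod 43).
Smallest nonnegative: k = -154 mod 43 = 18.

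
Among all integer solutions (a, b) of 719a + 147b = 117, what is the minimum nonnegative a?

gcd(719, 147):
  719 = 4·147 + 131
  147 = 1·131 + 16
  131 = 8·16 + 3
  16 = 5·3 + 1
  3 = 3·1
so gcd(719, 147) = 1.
1 divides 117, so solutions exist.
Back-substitute for Bézout coefficients:
  1 = 16 - 5·3
  ... = 719·(-46) + 147·(225)
Scale by 117/1 = 117: (a₀, b₀) = (-5382, 26325).
General solution: a = -5382 + 147t, b = 26325 - 719t for integer t.
a ≥ 0: smallest is -5382 mod 147 = 57 (at t = 37), with b = -278.

57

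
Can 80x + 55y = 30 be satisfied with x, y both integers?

gcd(80, 55) = 5  (80 = 1*55 + 25, 55 = 2*25 + 5, 25 = 5*5).
5 divides 30, so integer solutions exist.

yes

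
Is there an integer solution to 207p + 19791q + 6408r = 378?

yes

gcd(19791, 207) = 9.
gcd(9, 6408) = 9.
9 divides 378, so integer solutions exist.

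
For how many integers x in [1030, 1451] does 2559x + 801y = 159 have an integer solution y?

gcd(2559, 801) = 3  (2559 = 3×801 + 156, 801 = 5×156 + 21, 156 = 7×21 + 9, 21 = 2×9 + 3, 9 = 3×3).
Back-substituting, 2559×(-77) + 801×(246) = 3.
Scale by 53: particular solution (-4081, 13038); reduce x mod 267: (191, -610).
General solution: x = 191 + 267t, y = -610 - 853t for integer t.
1030 ≤ 191 + 267t ≤ 1451 gives t ∈ [4, 4], which is 1 value.

1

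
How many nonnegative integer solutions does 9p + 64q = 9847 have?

gcd(64, 9) = 1.
By Bézout, 9×(-7) + 64×(1) = 1.
One solution: (63, 145).
General: p = 63 + 64t, q = 145 - 9t.
p ≥ 0 ⇒ t ≥ 0; q ≥ 0 ⇒ t ≤ 16. So t ∈ [0, 16]: 17 solutions.

17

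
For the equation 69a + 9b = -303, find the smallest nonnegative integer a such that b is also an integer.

2

gcd(69, 9):
  69 = 7×9 + 6
  9 = 1×6 + 3
  6 = 2×3
so gcd(69, 9) = 3.
3 divides -303, so solutions exist.
Back-substitute for Bézout coefficients:
  3 = 9 - 1×6
  ... = 69×(-1) + 9×(8)
Scale by -303/3 = -101: (a₀, b₀) = (101, -808).
General solution: a = 101 + 3t, b = -808 - 23t for integer t.
a ≥ 0: smallest is 101 mod 3 = 2 (at t = -33), with b = -49.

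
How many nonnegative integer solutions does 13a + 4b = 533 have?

11

gcd(13, 4) = 1.
By Bézout, 13·(1) + 4·(-3) = 1.
One solution: (1, 130).
General: a = 1 + 4t, b = 130 - 13t.
a ≥ 0 ⇒ t ≥ 0; b ≥ 0 ⇒ t ≤ 10. So t ∈ [0, 10]: 11 solutions.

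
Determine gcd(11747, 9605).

17

gcd(11747, 9605):
  11747 = 1×9605 + 2142
  9605 = 4×2142 + 1037
  2142 = 2×1037 + 68
  1037 = 15×68 + 17
  68 = 4×17
so gcd(11747, 9605) = 17.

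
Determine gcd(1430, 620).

gcd(1430, 620):
  1430 = 2×620 + 190
  620 = 3×190 + 50
  190 = 3×50 + 40
  50 = 1×40 + 10
  40 = 4×10
so gcd(1430, 620) = 10.

10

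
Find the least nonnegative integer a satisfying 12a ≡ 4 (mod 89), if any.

gcd(89, 12) = 1  (89 = 7*12 + 5, 12 = 2*5 + 2, 5 = 2*2 + 1, 2 = 2*1).
1 divides 4, so solutions exist.
Back-substituting, 12*(-37) + 89*(5) = 1.
So 12*(-37) ≡ 1 (mod 89); multiply by 4: a ≡ -148 (mod 89).
Smallest nonnegative: a = -148 mod 89 = 30.

30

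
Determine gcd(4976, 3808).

16

gcd(4976, 3808) = 16  (4976 = 1×3808 + 1168, 3808 = 3×1168 + 304, 1168 = 3×304 + 256, 304 = 1×256 + 48, 256 = 5×48 + 16, 48 = 3×16).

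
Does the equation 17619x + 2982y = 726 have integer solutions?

no

gcd(17619, 2982) = 21.
21 does not divide 726 (remainder 12), so no integer solutions.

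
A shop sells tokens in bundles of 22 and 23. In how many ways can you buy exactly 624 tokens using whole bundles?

1

Need nonnegative integers with 22j + 23k = 624.
gcd(22, 23) = 1, and 22·(-1) + 23·(1) = 1.
So (j₀, k₀) = (-624, 624); general j = -624 + 23t, k = 624 - 22t.
j ≥ 0 ⇒ t ≥ 28; k ≥ 0 ⇒ t ≤ 28. That's 1 value of t.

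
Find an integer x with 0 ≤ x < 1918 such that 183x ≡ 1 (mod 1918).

1373

gcd(1918, 183) = 1  (1918 = 10×183 + 88, 183 = 2×88 + 7, 88 = 12×7 + 4, 7 = 1×4 + 3, 4 = 1×3 + 1, 3 = 3×1).
Back-substituting, 183×(-545) + 1918×(52) = 1.
So 183×-545 ≡ 1 (mod 1918), and -545 mod 1918 = 1373.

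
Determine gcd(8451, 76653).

27

gcd(76653, 8451) = 27  (76653 = 9×8451 + 594, 8451 = 14×594 + 135, 594 = 4×135 + 54, 135 = 2×54 + 27, 54 = 2×27).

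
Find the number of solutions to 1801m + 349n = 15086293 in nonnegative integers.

gcd(1801, 349) = 1.
By Bézout, 1801·(-81) + 349·(418) = 1.
One solution: (263, 41870).
General: m = 263 + 349t, n = 41870 - 1801t.
m ≥ 0 ⇒ t ≥ 0; n ≥ 0 ⇒ t ≤ 23. So t ∈ [0, 23]: 24 solutions.

24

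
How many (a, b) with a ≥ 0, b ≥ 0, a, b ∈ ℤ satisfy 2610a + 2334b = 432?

gcd(2610, 2334):
  2610 = 1·2334 + 276
  2334 = 8·276 + 126
  276 = 2·126 + 24
  126 = 5·24 + 6
  24 = 4·6
so gcd(2610, 2334) = 6.
Back-substitute for Bézout coefficients:
  6 = 126 - 5·24
  ... = 2610·(-93) + 2334·(104)
Scale by 72: one solution is (-6696, 7488). Reduce a mod 389: (306, -342).
General: a = 306 + 389t, b = -342 - 435t.
a ≥ 0 ⇒ t ≥ 0; b ≥ 0 ⇒ t ≤ -1. So t ∈ [0, -1]: 0 solutions.

0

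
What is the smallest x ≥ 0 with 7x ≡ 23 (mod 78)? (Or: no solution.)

gcd(78, 7):
  78 = 11·7 + 1
  7 = 7·1
so gcd(78, 7) = 1.
1 divides 23, so solutions exist.
Back-substitute for Bézout coefficients:
  1 = 78 - 11·7
  ... = 7·(-11) + 78·(1)
So 7·(-11) ≡ 1 (mod 78); multiply by 23: x ≡ -253 (mod 78).
Smallest nonnegative: x = -253 mod 78 = 59.

59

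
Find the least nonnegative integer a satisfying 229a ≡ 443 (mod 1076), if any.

gcd(1076, 229):
  1076 = 4×229 + 160
  229 = 1×160 + 69
  160 = 2×69 + 22
  69 = 3×22 + 3
  22 = 7×3 + 1
  3 = 3×1
so gcd(1076, 229) = 1.
1 divides 443, so solutions exist.
Back-substitute for Bézout coefficients:
  1 = 22 - 7×3
  ... = 229×(-343) + 1076×(73)
So 229×(-343) ≡ 1 (mod 1076); multiply by 443: a ≡ -151949 (mod 1076).
Smallest nonnegative: a = -151949 mod 1076 = 843.

843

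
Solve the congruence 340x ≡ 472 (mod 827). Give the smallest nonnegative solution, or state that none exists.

gcd(827, 340) = 1  (827 = 2·340 + 147, 340 = 2·147 + 46, 147 = 3·46 + 9, 46 = 5·9 + 1, 9 = 9·1).
1 divides 472, so solutions exist.
Back-substituting, 340·(90) + 827·(-37) = 1.
So 340·(90) ≡ 1 (mod 827); multiply by 472: x ≡ 42480 (mod 827).
Smallest nonnegative: x = 42480 mod 827 = 303.

303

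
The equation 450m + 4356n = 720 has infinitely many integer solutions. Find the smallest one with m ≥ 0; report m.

50

gcd(4356, 450) = 18.
18 divides 720, so solutions exist.
By Bézout, 450·(-29) + 4356·(3) = 18.
Scale by 720/18 = 40: (m₀, n₀) = (-1160, 120).
General solution: m = -1160 + 242t, n = 120 - 25t for integer t.
m ≥ 0: smallest is -1160 mod 242 = 50 (at t = 5), with n = -5.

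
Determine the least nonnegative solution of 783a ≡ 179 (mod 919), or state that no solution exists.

519

gcd(919, 783):
  919 = 1*783 + 136
  783 = 5*136 + 103
  136 = 1*103 + 33
  103 = 3*33 + 4
  33 = 8*4 + 1
  4 = 4*1
so gcd(919, 783) = 1.
1 divides 179, so solutions exist.
Back-substitute for Bézout coefficients:
  1 = 33 - 8*4
  ... = 783*(-223) + 919*(190)
So 783*(-223) ≡ 1 (mod 919); multiply by 179: a ≡ -39917 (mod 919).
Smallest nonnegative: a = -39917 mod 919 = 519.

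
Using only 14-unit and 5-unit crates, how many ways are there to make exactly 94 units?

Need nonnegative integers with 14j + 5k = 94.
gcd(14, 5) = 1, and 14·(-1) + 5·(3) = 1.
So (j₀, k₀) = (-94, 282); general j = -94 + 5t, k = 282 - 14t.
j ≥ 0 ⇒ t ≥ 19; k ≥ 0 ⇒ t ≤ 20. That's 2 values of t.

2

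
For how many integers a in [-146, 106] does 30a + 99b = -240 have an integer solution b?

8

gcd(99, 30) = 3  (99 = 3·30 + 9, 30 = 3·9 + 3, 9 = 3·3).
Back-substituting, 30·(10) + 99·(-3) = 3.
Scale by -80: particular solution (-800, 240); reduce a mod 33: (25, -10).
General solution: a = 25 + 33t, b = -10 - 10t for integer t.
-146 ≤ 25 + 33t ≤ 106 gives t ∈ [-5, 2], which is 8 values.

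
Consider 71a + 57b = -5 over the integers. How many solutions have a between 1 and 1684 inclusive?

gcd(71, 57) = 1  (71 = 1×57 + 14, 57 = 4×14 + 1, 14 = 14×1).
Back-substituting, 71×(-4) + 57×(5) = 1.
Scale by -5: particular solution (20, -25); reduce a mod 57: (20, -25).
General solution: a = 20 + 57t, b = -25 - 71t for integer t.
1 ≤ 20 + 57t ≤ 1684 gives t ∈ [0, 29], which is 30 values.

30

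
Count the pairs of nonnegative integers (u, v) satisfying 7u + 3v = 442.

gcd(7, 3) = 1  (7 = 2·3 + 1, 3 = 3·1).
Back-substituting, 7·(1) + 3·(-2) = 1.
Scale by 442: one solution is (442, -884). Reduce u mod 3: (1, 145).
General: u = 1 + 3t, v = 145 - 7t.
u ≥ 0 ⇒ t ≥ 0; v ≥ 0 ⇒ t ≤ 20. So t ∈ [0, 20]: 21 solutions.

21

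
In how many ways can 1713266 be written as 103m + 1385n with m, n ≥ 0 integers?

12

gcd(1385, 103) = 1  (1385 = 13×103 + 46, 103 = 2×46 + 11, 46 = 4×11 + 2, 11 = 5×2 + 1, 2 = 2×1).
Back-substituting, 103×(632) + 1385×(-47) = 1.
Scale by 1713266: one solution is (1082784112, -80523502). Reduce m mod 1385: (807, 1177).
General: m = 807 + 1385t, n = 1177 - 103t.
m ≥ 0 ⇒ t ≥ 0; n ≥ 0 ⇒ t ≤ 11. So t ∈ [0, 11]: 12 solutions.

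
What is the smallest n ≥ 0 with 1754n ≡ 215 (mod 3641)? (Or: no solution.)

gcd(3641, 1754) = 1  (3641 = 2×1754 + 133, 1754 = 13×133 + 25, 133 = 5×25 + 8, 25 = 3×8 + 1, 8 = 8×1).
1 divides 215, so solutions exist.
Back-substituting, 1754×(438) + 3641×(-211) = 1.
So 1754×(438) ≡ 1 (mod 3641); multiply by 215: n ≡ 94170 (mod 3641).
Smallest nonnegative: n = 94170 mod 3641 = 3145.

3145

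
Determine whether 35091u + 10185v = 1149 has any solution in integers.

gcd(35091, 10185) = 21  (35091 = 3*10185 + 4536, 10185 = 2*4536 + 1113, 4536 = 4*1113 + 84, 1113 = 13*84 + 21, 84 = 4*21).
21 does not divide 1149 (remainder 15), so no integer solutions.

no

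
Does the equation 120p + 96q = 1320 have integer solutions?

yes

gcd(120, 96) = 24.
24 divides 1320, so integer solutions exist.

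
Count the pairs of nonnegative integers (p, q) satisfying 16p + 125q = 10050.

5

gcd(125, 16) = 1.
By Bézout, 16*(-39) + 125*(5) = 1.
One solution: (50, 74).
General: p = 50 + 125t, q = 74 - 16t.
p ≥ 0 ⇒ t ≥ 0; q ≥ 0 ⇒ t ≤ 4. So t ∈ [0, 4]: 5 solutions.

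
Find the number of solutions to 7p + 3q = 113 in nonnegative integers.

5

gcd(7, 3):
  7 = 2*3 + 1
  3 = 3*1
so gcd(7, 3) = 1.
Back-substitute for Bézout coefficients:
  1 = 7 - 2*3
  ... = 7*(1) + 3*(-2)
Scale by 113: one solution is (113, -226). Reduce p mod 3: (2, 33).
General: p = 2 + 3t, q = 33 - 7t.
p ≥ 0 ⇒ t ≥ 0; q ≥ 0 ⇒ t ≤ 4. So t ∈ [0, 4]: 5 solutions.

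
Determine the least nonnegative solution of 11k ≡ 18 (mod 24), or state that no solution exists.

6

gcd(24, 11) = 1.
1 divides 18, so solutions exist.
By Bézout, 11·(11) + 24·(-5) = 1.
So 11·(11) ≡ 1 (mod 24); multiply by 18: k ≡ 198 (mod 24).
Smallest nonnegative: k = 198 mod 24 = 6.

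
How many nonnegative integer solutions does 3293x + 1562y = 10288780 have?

2

gcd(3293, 1562):
  3293 = 2·1562 + 169
  1562 = 9·169 + 41
  169 = 4·41 + 5
  41 = 8·5 + 1
  5 = 5·1
so gcd(3293, 1562) = 1.
Back-substitute for Bézout coefficients:
  1 = 41 - 8·5
  ... = 3293·(-305) + 1562·(643)
Scale by 10288780: one solution is (-3138077900, 6615685540). Reduce x mod 1562: (406, 5731).
General: x = 406 + 1562t, y = 5731 - 3293t.
x ≥ 0 ⇒ t ≥ 0; y ≥ 0 ⇒ t ≤ 1. So t ∈ [0, 1]: 2 solutions.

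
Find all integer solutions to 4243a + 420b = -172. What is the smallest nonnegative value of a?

gcd(4243, 420) = 1  (4243 = 10*420 + 43, 420 = 9*43 + 33, 43 = 1*33 + 10, 33 = 3*10 + 3, 10 = 3*3 + 1, 3 = 3*1).
1 divides -172, so solutions exist.
Back-substituting, 4243*(127) + 420*(-1283) = 1.
Scale by -172/1 = -172: (a₀, b₀) = (-21844, 220676).
General solution: a = -21844 + 420t, b = 220676 - 4243t for integer t.
a ≥ 0: smallest is -21844 mod 420 = 416 (at t = 53), with b = -4203.

416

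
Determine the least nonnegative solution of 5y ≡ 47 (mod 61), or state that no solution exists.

gcd(61, 5) = 1  (61 = 12·5 + 1, 5 = 5·1).
1 divides 47, so solutions exist.
Back-substituting, 5·(-12) + 61·(1) = 1.
So 5·(-12) ≡ 1 (mod 61); multiply by 47: y ≡ -564 (mod 61).
Smallest nonnegative: y = -564 mod 61 = 46.

46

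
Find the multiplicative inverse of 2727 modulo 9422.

7653

gcd(9422, 2727):
  9422 = 3*2727 + 1241
  2727 = 2*1241 + 245
  1241 = 5*245 + 16
  245 = 15*16 + 5
  16 = 3*5 + 1
  5 = 5*1
so gcd(9422, 2727) = 1.
Back-substitute for Bézout coefficients:
  1 = 16 - 3*5
  ... = 2727*(-1769) + 9422*(512)
So 2727*-1769 ≡ 1 (mod 9422), and -1769 mod 9422 = 7653.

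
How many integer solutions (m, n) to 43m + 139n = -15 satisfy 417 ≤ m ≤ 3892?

gcd(139, 43):
  139 = 3*43 + 10
  43 = 4*10 + 3
  10 = 3*3 + 1
  3 = 3*1
so gcd(139, 43) = 1.
Back-substitute for Bézout coefficients:
  1 = 10 - 3*3
  ... = 43*(-42) + 139*(13)
Scale by -15: particular solution (630, -195); reduce m mod 139: (74, -23).
General solution: m = 74 + 139t, n = -23 - 43t for integer t.
417 ≤ 74 + 139t ≤ 3892 gives t ∈ [3, 27], which is 25 values.

25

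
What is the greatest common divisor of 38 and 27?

gcd(38, 27) = 1  (38 = 1×27 + 11, 27 = 2×11 + 5, 11 = 2×5 + 1, 5 = 5×1).

1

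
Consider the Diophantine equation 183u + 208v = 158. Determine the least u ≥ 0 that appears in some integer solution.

2

gcd(208, 183) = 1  (208 = 1*183 + 25, 183 = 7*25 + 8, 25 = 3*8 + 1, 8 = 8*1).
1 divides 158, so solutions exist.
Back-substituting, 183*(-25) + 208*(22) = 1.
Scale by 158/1 = 158: (u₀, v₀) = (-3950, 3476).
General solution: u = -3950 + 208t, v = 3476 - 183t for integer t.
u ≥ 0: smallest is -3950 mod 208 = 2 (at t = 19), with v = -1.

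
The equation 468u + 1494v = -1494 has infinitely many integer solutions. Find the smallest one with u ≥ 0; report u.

gcd(1494, 468):
  1494 = 3*468 + 90
  468 = 5*90 + 18
  90 = 5*18
so gcd(1494, 468) = 18.
18 divides -1494, so solutions exist.
Back-substitute for Bézout coefficients:
  18 = 468 - 5*90
  ... = 468*(16) + 1494*(-5)
Scale by -1494/18 = -83: (u₀, v₀) = (-1328, 415).
General solution: u = -1328 + 83t, v = 415 - 26t for integer t.
u ≥ 0: smallest is -1328 mod 83 = 0 (at t = 16), with v = -1.

0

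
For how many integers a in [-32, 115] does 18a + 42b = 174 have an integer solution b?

gcd(42, 18):
  42 = 2×18 + 6
  18 = 3×6
so gcd(42, 18) = 6.
Back-substitute for Bézout coefficients:
  6 = 42 - 2×18
  ... = 18×(-2) + 42×(1)
Scale by 29: particular solution (-58, 29); reduce a mod 7: (5, 2).
General solution: a = 5 + 7t, b = 2 - 3t for integer t.
-32 ≤ 5 + 7t ≤ 115 gives t ∈ [-5, 15], which is 21 values.

21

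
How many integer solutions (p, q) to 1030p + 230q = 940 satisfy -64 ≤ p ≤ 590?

gcd(1030, 230):
  1030 = 4·230 + 110
  230 = 2·110 + 10
  110 = 11·10
so gcd(1030, 230) = 10.
Back-substitute for Bézout coefficients:
  10 = 230 - 2·110
  ... = 1030·(-2) + 230·(9)
Scale by 94: particular solution (-188, 846); reduce p mod 23: (19, -81).
General solution: p = 19 + 23t, q = -81 - 103t for integer t.
-64 ≤ 19 + 23t ≤ 590 gives t ∈ [-3, 24], which is 28 values.

28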